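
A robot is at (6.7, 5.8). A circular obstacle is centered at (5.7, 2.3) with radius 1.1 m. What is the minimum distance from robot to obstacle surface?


center_dist = sqrt((6.7-5.7)^2 + (5.8-2.3)^2)
= sqrt(1.0 + 12.25)
= 3.6401
min_dist = center_dist - radius = 3.6401 - 1.1 = 2.5401 m


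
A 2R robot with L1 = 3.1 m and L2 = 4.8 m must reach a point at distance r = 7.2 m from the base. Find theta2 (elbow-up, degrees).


cos(theta2) = (r^2 - L1^2 - L2^2) / (2*L1*L2)
cos(theta2) = (51.84 - 9.61 - 23.04) / 29.76
cos(theta2) = 0.644825
theta2 = 49.8474 degrees


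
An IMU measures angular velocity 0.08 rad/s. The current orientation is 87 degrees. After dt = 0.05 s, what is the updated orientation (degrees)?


delta_theta = w * dt = 0.08 * 0.05 = 0.004 rad
= 0.2292 deg
theta_new = 87 + 0.2292 = 87.2292 deg


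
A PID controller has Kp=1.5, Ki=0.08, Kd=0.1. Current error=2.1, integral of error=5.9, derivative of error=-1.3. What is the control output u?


u = Kp*e + Ki*int(e) + Kd*de/dt
= 1.5*2.1 + 0.08*5.9 + 0.1*(-1.3)
= 3.15 + 0.472 + -0.13
= 3.492


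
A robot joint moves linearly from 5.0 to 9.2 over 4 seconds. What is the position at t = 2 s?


s = t/T = 2/4 = 0.5
p(t) = p0 + (pf-p0)*s
= 5.0 + (9.2 - 5.0) * 0.5
= 7.1


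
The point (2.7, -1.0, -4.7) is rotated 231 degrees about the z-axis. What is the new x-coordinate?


Rotation about z-axis: x' = x*cos(theta) - y*sin(theta)
= 2.7 * -0.6293 - -1.0 * -0.7771
= -2.4763


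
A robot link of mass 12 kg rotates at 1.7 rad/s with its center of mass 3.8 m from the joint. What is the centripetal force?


F = m * omega^2 * r
= 12 * 1.7^2 * 3.8
= 12 * 2.89 * 3.8
= 131.784 N


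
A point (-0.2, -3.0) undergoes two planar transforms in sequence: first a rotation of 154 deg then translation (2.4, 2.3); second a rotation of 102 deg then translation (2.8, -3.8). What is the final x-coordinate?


After transform 1:
x1 = cos(154)*-0.2 - sin(154)*-3.0 + 2.4 = 3.8949
y1 = sin(154)*-0.2 + cos(154)*-3.0 + 2.3 = 4.9087
After transform 2:
x2 = cos(102)*3.8949 - sin(102)*4.9087 + 2.8
= -2.8112


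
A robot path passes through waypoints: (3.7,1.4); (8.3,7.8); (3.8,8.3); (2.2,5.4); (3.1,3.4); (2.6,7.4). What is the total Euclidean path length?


Segment lengths:
  seg1 = sqrt((4.6)^2 + (6.4)^2) = 7.8816
  seg2 = sqrt((-4.5)^2 + (0.5)^2) = 4.5277
  seg3 = sqrt((-1.6)^2 + (-2.9)^2) = 3.3121
  seg4 = sqrt((0.9)^2 + (-2.0)^2) = 2.1932
  seg5 = sqrt((-0.5)^2 + (4.0)^2) = 4.0311
Total = 21.9457


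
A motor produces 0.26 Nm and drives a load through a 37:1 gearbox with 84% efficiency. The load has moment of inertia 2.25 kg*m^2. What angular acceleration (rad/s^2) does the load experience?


tau_out = tau_motor * N * eta
= 0.26 * 37 * 0.84 = 8.0808 Nm
alpha = tau_out / I = 8.0808 / 2.25
= 3.5915 rad/s^2


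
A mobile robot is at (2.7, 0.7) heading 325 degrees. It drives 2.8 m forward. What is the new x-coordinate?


x_new = x0 + d*cos(theta)
= 2.7 + 2.8*cos(325)
= 2.7 + 2.2936
= 4.9936


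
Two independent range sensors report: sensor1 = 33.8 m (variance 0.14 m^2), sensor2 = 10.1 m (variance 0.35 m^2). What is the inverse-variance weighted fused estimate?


w1 = (1/var1) / (1/var1 + 1/var2)
   = 7.1429 / (7.1429 + 2.8571) = 0.7143
w2 = 1 - w1 = 0.2857
fused = w1*s1 + w2*s2 = 24.1429 + 2.8857
= 27.0286 m


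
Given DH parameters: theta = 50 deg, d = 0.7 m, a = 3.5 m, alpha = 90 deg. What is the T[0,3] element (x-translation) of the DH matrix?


T[0,3] = a * cos(theta)
= 3.5 * cos(50 deg)
= 3.5 * 0.6428
= 2.2498


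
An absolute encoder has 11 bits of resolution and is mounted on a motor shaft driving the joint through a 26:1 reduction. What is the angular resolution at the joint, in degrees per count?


counts = 2^11 = 2048
effective counts at joint = 2048 * 26 = 53248
resolution = 360 / 53248
= 0.0068 deg/count


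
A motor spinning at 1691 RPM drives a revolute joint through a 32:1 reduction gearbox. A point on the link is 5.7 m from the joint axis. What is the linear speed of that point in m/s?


omega_motor = 1691 * 2*pi/60 = 177.0811 rad/s
omega_joint = omega_motor / 32 = 5.5338 rad/s
v = omega_joint * r = 5.5338 * 5.7
= 31.5426 m/s


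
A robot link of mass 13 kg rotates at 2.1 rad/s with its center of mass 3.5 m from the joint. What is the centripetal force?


F = m * omega^2 * r
= 13 * 2.1^2 * 3.5
= 13 * 4.41 * 3.5
= 200.655 N


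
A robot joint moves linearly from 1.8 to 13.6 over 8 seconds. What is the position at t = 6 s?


s = t/T = 6/8 = 0.75
p(t) = p0 + (pf-p0)*s
= 1.8 + (13.6 - 1.8) * 0.75
= 10.65


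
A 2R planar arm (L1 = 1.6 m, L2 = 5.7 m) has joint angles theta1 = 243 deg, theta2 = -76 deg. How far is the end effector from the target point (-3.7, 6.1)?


End effector via forward kinematics:
x = L1*cos(t1) + L2*cos(t1+t2) = -6.2803
y = L1*sin(t1) + L2*sin(t1+t2) = -0.1434
Distance to target:
d = sqrt((-3.7 - -6.2803)^2 + (6.1 - -0.1434)^2)
= sqrt(6.6579 + 38.9799)
= 6.7556 m


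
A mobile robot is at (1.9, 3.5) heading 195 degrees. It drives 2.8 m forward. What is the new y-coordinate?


y_new = y0 + d*sin(theta)
= 3.5 + 2.8*sin(195)
= 3.5 + -0.7247
= 2.7753


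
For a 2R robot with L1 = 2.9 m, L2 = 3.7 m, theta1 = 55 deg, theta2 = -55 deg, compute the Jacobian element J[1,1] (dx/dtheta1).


J[1,1] = -L1*sin(t1) - L2*sin(t1+t2)
= -2.9*sin(55) - 3.7*sin(0)
= -2.3755


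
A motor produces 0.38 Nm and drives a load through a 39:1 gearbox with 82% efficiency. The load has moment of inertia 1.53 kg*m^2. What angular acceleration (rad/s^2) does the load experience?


tau_out = tau_motor * N * eta
= 0.38 * 39 * 0.82 = 12.1524 Nm
alpha = tau_out / I = 12.1524 / 1.53
= 7.9427 rad/s^2


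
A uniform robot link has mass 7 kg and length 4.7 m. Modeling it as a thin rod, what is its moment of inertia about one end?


I = (1/3) * m * L^2
= (1/3) * 7 * 4.7^2
= 0.333333 * 7 * 22.09
= 51.5433 kg*m^2


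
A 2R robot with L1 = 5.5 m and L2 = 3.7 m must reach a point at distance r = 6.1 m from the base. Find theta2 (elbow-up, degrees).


cos(theta2) = (r^2 - L1^2 - L2^2) / (2*L1*L2)
cos(theta2) = (37.21 - 30.25 - 13.69) / 40.7
cos(theta2) = -0.165356
theta2 = 99.5179 degrees


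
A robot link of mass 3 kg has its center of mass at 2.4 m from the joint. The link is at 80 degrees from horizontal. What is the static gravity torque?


tau = m*g*L*cos(angle)
= 3 * 9.81 * 2.4 * cos(80 deg)
= 3 * 9.81 * 2.4 * 0.1736
= 12.2651 Nm


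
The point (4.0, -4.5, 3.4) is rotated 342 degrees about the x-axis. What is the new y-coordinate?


Rotation about x-axis: y' = y*cos(theta) - z*sin(theta)
= -4.5 * 0.9511 - 3.4 * -0.309
= -3.2291


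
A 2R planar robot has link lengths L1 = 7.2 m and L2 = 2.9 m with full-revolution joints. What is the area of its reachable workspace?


r_max = L1 + L2 = 10.1 m
r_min = |L1 - L2| = 4.3 m
Area = pi*(r_max^2 - r_min^2)
= pi*(102.01 - 18.49)
= pi * 83.52
= 262.3858 m^2


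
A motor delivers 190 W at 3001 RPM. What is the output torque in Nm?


omega = 3001 * 2*pi/60 = 314.264 rad/s
tau = P / omega = 190 / 314.264
= 0.6046 Nm


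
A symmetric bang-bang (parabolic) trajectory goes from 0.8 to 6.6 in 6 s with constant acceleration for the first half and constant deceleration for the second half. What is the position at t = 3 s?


Symmetric rest-to-rest: each phase covers (pf-p0)/2 in time T/2. 0.5*a*(T/2)^2 = (pf-p0)/2 => a = 4*(pf-p0)/T^2
a = 4*(6.6-0.8)/6^2 = 0.6444
t = 3 is in the acceleration phase (t <= T/2).
p = p0 + 0.5*a*t^2 = 0.8 + 0.5*0.6444*3^2
= 3.7


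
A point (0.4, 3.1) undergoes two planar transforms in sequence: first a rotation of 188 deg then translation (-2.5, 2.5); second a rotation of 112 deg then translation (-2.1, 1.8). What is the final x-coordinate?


After transform 1:
x1 = cos(188)*0.4 - sin(188)*3.1 + -2.5 = -2.4647
y1 = sin(188)*0.4 + cos(188)*3.1 + 2.5 = -0.6255
After transform 2:
x2 = cos(112)*-2.4647 - sin(112)*-0.6255 + -2.1
= -0.5968


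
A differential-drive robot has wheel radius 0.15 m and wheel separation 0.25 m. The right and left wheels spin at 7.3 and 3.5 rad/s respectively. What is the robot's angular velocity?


vR = r*wR = 0.15*7.3 = 1.095 m/s
vL = r*wL = 0.15*3.5 = 0.525 m/s
v = (vR+vL)/2 = 0.81 m/s
omega = (vR-vL)/L = 2.28 rad/s
angular velocity = 2.28 rad/s


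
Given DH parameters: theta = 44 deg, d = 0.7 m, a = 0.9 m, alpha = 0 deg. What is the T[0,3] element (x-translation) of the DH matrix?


T[0,3] = a * cos(theta)
= 0.9 * cos(44 deg)
= 0.9 * 0.7193
= 0.6474


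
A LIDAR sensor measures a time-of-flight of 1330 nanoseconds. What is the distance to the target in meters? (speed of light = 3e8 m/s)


tof = 1330 ns = 1.33e-06 s
dist = c * tof / 2
= 3e8 * 1.33e-06 / 2
= 199.5 m


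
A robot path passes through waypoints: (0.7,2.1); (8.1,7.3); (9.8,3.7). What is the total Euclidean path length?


Segment lengths:
  seg1 = sqrt((7.4)^2 + (5.2)^2) = 9.0443
  seg2 = sqrt((1.7)^2 + (-3.6)^2) = 3.9812
Total = 13.0255


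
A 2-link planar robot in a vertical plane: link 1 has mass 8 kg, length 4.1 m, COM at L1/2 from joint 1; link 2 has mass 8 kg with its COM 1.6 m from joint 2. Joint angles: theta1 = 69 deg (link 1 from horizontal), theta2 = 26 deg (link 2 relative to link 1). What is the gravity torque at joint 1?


Horizontal distance from joint 1 to link-1 COM:
  x_c1 = (L1/2)*cos(t1) = 2.05 * 0.3584 = 0.7347 m
Horizontal distance from joint 1 to link-2 COM:
  x_c2 = L1*cos(t1) + Lc2*cos(t1+t2)
       = 4.1*0.3584 + 1.6*-0.0872 = 1.3299 m
tau1 = m1*g*x_c1 + m2*g*x_c2
     = 8*9.81*0.7347 + 8*9.81*1.3299
     = 57.6557 + 104.3674
     = 162.023 Nm


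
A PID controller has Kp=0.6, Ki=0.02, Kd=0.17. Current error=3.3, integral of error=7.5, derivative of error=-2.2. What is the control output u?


u = Kp*e + Ki*int(e) + Kd*de/dt
= 0.6*3.3 + 0.02*7.5 + 0.17*(-2.2)
= 1.98 + 0.15 + -0.374
= 1.756


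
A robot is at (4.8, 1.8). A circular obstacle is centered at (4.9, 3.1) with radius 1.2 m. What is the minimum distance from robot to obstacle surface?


center_dist = sqrt((4.8-4.9)^2 + (1.8-3.1)^2)
= sqrt(0.01 + 1.69)
= 1.3038
min_dist = center_dist - radius = 1.3038 - 1.2 = 0.1038 m


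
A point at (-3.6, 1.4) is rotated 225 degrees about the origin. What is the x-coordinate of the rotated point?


x' = x*cos(theta) - y*sin(theta)
cos(225 deg) = -0.7071, sin(225 deg) = -0.7071
x' = -3.6 * -0.7071 - 1.4 * -0.7071
= 2.5456 - -0.9899
= 3.5355


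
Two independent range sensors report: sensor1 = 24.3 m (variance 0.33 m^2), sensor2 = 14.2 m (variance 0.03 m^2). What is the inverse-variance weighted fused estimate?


w1 = (1/var1) / (1/var1 + 1/var2)
   = 3.0303 / (3.0303 + 33.3333) = 0.0833
w2 = 1 - w1 = 0.9167
fused = w1*s1 + w2*s2 = 2.025 + 13.0167
= 15.0417 m


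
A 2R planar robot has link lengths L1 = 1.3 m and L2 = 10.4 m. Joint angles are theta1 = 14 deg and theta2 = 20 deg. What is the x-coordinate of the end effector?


Convert angles to radians: theta1 = 0.2443, theta2 = 0.3491
x = L1*cos(theta1) + L2*cos(theta1+theta2)
x = 1.2614 + 8.622
x = 9.8834


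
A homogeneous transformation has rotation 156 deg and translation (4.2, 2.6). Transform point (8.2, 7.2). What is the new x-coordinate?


x' = cos(theta)*px - sin(theta)*py + tx
= -0.9135*8.2 - 0.4067*7.2 + 4.2
= -6.2196


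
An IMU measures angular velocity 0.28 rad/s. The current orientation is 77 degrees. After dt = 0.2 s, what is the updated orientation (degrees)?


delta_theta = w * dt = 0.28 * 0.2 = 0.056 rad
= 3.2086 deg
theta_new = 77 + 3.2086 = 80.2086 deg


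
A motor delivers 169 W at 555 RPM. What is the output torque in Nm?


omega = 555 * 2*pi/60 = 58.1195 rad/s
tau = P / omega = 169 / 58.1195
= 2.9078 Nm


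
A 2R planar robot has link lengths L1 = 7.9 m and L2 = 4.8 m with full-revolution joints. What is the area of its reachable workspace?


r_max = L1 + L2 = 12.7 m
r_min = |L1 - L2| = 3.1 m
Area = pi*(r_max^2 - r_min^2)
= pi*(161.29 - 9.61)
= pi * 151.68
= 476.5168 m^2


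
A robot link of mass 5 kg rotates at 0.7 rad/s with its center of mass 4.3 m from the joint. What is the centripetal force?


F = m * omega^2 * r
= 5 * 0.7^2 * 4.3
= 5 * 0.49 * 4.3
= 10.535 N


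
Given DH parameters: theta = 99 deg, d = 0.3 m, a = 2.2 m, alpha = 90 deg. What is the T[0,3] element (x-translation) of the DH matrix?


T[0,3] = a * cos(theta)
= 2.2 * cos(99 deg)
= 2.2 * -0.1564
= -0.3442


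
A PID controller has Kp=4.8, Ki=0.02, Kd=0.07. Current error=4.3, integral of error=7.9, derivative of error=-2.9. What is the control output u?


u = Kp*e + Ki*int(e) + Kd*de/dt
= 4.8*4.3 + 0.02*7.9 + 0.07*(-2.9)
= 20.64 + 0.158 + -0.203
= 20.595


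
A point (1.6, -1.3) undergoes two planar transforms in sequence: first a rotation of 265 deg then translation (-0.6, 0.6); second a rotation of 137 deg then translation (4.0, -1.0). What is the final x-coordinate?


After transform 1:
x1 = cos(265)*1.6 - sin(265)*-1.3 + -0.6 = -2.0345
y1 = sin(265)*1.6 + cos(265)*-1.3 + 0.6 = -0.8806
After transform 2:
x2 = cos(137)*-2.0345 - sin(137)*-0.8806 + 4.0
= 6.0885


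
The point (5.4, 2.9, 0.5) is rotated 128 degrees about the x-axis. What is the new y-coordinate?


Rotation about x-axis: y' = y*cos(theta) - z*sin(theta)
= 2.9 * -0.6157 - 0.5 * 0.788
= -2.1794


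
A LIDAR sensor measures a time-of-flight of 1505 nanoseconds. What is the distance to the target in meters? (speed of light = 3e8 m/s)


tof = 1505 ns = 1.505e-06 s
dist = c * tof / 2
= 3e8 * 1.505e-06 / 2
= 225.75 m


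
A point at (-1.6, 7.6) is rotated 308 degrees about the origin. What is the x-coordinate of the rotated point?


x' = x*cos(theta) - y*sin(theta)
cos(308 deg) = 0.6157, sin(308 deg) = -0.788
x' = -1.6 * 0.6157 - 7.6 * -0.788
= -0.9851 - -5.9889
= 5.0038


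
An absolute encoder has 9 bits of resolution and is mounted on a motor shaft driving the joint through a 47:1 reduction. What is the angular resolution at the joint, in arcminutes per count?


counts = 2^9 = 512
effective counts at joint = 512 * 47 = 24064
resolution = 360*60 / 24064
= 0.8976 arcmin/count


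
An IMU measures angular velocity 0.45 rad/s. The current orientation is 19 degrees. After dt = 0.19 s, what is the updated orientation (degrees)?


delta_theta = w * dt = 0.45 * 0.19 = 0.0855 rad
= 4.8988 deg
theta_new = 19 + 4.8988 = 23.8988 deg


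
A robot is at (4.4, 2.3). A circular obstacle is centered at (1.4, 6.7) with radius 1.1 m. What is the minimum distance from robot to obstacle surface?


center_dist = sqrt((4.4-1.4)^2 + (2.3-6.7)^2)
= sqrt(9.0 + 19.36)
= 5.3254
min_dist = center_dist - radius = 5.3254 - 1.1 = 4.2254 m


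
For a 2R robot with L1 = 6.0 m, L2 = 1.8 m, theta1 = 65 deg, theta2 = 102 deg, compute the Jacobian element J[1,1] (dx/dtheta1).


J[1,1] = -L1*sin(t1) - L2*sin(t1+t2)
= -6.0*sin(65) - 1.8*sin(167)
= -5.8428


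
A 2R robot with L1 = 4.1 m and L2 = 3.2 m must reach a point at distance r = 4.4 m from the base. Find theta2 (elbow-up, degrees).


cos(theta2) = (r^2 - L1^2 - L2^2) / (2*L1*L2)
cos(theta2) = (19.36 - 16.81 - 10.24) / 26.24
cos(theta2) = -0.293064
theta2 = 107.0415 degrees


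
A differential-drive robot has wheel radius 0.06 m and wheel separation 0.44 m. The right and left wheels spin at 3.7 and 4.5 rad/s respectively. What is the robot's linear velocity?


vR = r*wR = 0.06*3.7 = 0.222 m/s
vL = r*wL = 0.06*4.5 = 0.27 m/s
v = (vR+vL)/2 = 0.246 m/s
omega = (vR-vL)/L = -0.1091 rad/s
linear velocity = 0.246 m/s


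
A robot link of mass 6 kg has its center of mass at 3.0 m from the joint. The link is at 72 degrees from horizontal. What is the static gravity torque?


tau = m*g*L*cos(angle)
= 6 * 9.81 * 3.0 * cos(72 deg)
= 6 * 9.81 * 3.0 * 0.309
= 54.5662 Nm


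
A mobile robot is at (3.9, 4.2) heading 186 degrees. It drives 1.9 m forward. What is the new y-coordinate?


y_new = y0 + d*sin(theta)
= 4.2 + 1.9*sin(186)
= 4.2 + -0.1986
= 4.0014


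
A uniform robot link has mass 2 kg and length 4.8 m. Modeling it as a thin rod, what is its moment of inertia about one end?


I = (1/3) * m * L^2
= (1/3) * 2 * 4.8^2
= 0.333333 * 2 * 23.04
= 15.36 kg*m^2


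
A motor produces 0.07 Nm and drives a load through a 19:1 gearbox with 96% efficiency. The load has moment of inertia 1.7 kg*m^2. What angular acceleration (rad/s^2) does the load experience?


tau_out = tau_motor * N * eta
= 0.07 * 19 * 0.96 = 1.2768 Nm
alpha = tau_out / I = 1.2768 / 1.7
= 0.7511 rad/s^2


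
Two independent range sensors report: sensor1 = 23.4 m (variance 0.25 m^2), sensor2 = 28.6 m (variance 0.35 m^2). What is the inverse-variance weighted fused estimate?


w1 = (1/var1) / (1/var1 + 1/var2)
   = 4.0 / (4.0 + 2.8571) = 0.5833
w2 = 1 - w1 = 0.4167
fused = w1*s1 + w2*s2 = 13.65 + 11.9167
= 25.5667 m


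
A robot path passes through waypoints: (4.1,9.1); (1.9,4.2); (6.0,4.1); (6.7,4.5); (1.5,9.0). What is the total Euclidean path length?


Segment lengths:
  seg1 = sqrt((-2.2)^2 + (-4.9)^2) = 5.3712
  seg2 = sqrt((4.1)^2 + (-0.1)^2) = 4.1012
  seg3 = sqrt((0.7)^2 + (0.4)^2) = 0.8062
  seg4 = sqrt((-5.2)^2 + (4.5)^2) = 6.8768
Total = 17.1554


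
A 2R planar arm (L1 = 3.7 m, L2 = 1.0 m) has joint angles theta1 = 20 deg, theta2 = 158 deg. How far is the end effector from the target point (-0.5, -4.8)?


End effector via forward kinematics:
x = L1*cos(t1) + L2*cos(t1+t2) = 2.4775
y = L1*sin(t1) + L2*sin(t1+t2) = 1.3004
Distance to target:
d = sqrt((-0.5 - 2.4775)^2 + (-4.8 - 1.3004)^2)
= sqrt(8.8653 + 37.2146)
= 6.7882 m


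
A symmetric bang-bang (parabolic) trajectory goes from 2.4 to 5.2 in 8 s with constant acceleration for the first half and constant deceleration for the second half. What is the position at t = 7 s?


Symmetric rest-to-rest: each phase covers (pf-p0)/2 in time T/2. 0.5*a*(T/2)^2 = (pf-p0)/2 => a = 4*(pf-p0)/T^2
a = 4*(5.2-2.4)/8^2 = 0.175
t = 7 is in the deceleration phase (t > T/2).
p = pf - 0.5*a*(T-t)^2 = 5.2 - 0.5*0.175*1^2
= 5.1125


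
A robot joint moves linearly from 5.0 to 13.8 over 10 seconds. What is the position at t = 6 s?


s = t/T = 6/10 = 0.6
p(t) = p0 + (pf-p0)*s
= 5.0 + (13.8 - 5.0) * 0.6
= 10.28


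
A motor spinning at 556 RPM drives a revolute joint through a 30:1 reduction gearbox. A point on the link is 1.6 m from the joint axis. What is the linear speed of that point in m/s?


omega_motor = 556 * 2*pi/60 = 58.2242 rad/s
omega_joint = omega_motor / 30 = 1.9408 rad/s
v = omega_joint * r = 1.9408 * 1.6
= 3.1053 m/s


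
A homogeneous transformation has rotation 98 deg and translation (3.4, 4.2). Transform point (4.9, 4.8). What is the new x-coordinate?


x' = cos(theta)*px - sin(theta)*py + tx
= -0.1392*4.9 - 0.9903*4.8 + 3.4
= -2.0352


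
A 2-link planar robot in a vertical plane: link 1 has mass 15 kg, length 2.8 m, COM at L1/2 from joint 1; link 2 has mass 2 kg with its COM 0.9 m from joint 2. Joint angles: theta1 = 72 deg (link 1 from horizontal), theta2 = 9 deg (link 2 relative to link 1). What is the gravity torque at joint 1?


Horizontal distance from joint 1 to link-1 COM:
  x_c1 = (L1/2)*cos(t1) = 1.4 * 0.309 = 0.4326 m
Horizontal distance from joint 1 to link-2 COM:
  x_c2 = L1*cos(t1) + Lc2*cos(t1+t2)
       = 2.8*0.309 + 0.9*0.1564 = 1.006 m
tau1 = m1*g*x_c1 + m2*g*x_c2
     = 15*9.81*0.4326 + 2*9.81*1.006
     = 63.6606 + 19.7385
     = 83.3991 Nm


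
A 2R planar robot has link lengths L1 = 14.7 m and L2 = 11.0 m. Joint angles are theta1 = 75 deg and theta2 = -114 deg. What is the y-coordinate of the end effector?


Convert angles to radians: theta1 = 1.309, theta2 = -1.9897
y = L1*sin(theta1) + L2*sin(theta1+theta2)
y = 14.1991 + -6.9225
y = 7.2766


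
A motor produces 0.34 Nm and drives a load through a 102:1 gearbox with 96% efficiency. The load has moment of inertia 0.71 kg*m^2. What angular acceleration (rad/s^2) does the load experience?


tau_out = tau_motor * N * eta
= 0.34 * 102 * 0.96 = 33.2928 Nm
alpha = tau_out / I = 33.2928 / 0.71
= 46.8913 rad/s^2


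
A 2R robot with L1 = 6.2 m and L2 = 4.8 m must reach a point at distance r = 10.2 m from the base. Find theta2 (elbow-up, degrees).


cos(theta2) = (r^2 - L1^2 - L2^2) / (2*L1*L2)
cos(theta2) = (104.04 - 38.44 - 23.04) / 59.52
cos(theta2) = 0.715054
theta2 = 44.3524 degrees


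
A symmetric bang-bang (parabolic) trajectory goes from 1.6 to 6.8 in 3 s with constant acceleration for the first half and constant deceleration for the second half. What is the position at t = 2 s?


Symmetric rest-to-rest: each phase covers (pf-p0)/2 in time T/2. 0.5*a*(T/2)^2 = (pf-p0)/2 => a = 4*(pf-p0)/T^2
a = 4*(6.8-1.6)/3^2 = 2.3111
t = 2 is in the deceleration phase (t > T/2).
p = pf - 0.5*a*(T-t)^2 = 6.8 - 0.5*2.3111*1^2
= 5.6444


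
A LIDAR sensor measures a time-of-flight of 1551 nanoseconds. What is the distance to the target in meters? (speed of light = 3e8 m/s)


tof = 1551 ns = 1.551e-06 s
dist = c * tof / 2
= 3e8 * 1.551e-06 / 2
= 232.65 m


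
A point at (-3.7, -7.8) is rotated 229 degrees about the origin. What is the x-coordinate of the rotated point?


x' = x*cos(theta) - y*sin(theta)
cos(229 deg) = -0.6561, sin(229 deg) = -0.7547
x' = -3.7 * -0.6561 - -7.8 * -0.7547
= 2.4274 - 5.8867
= -3.4593


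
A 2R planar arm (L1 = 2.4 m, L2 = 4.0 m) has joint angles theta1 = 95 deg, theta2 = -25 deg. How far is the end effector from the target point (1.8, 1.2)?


End effector via forward kinematics:
x = L1*cos(t1) + L2*cos(t1+t2) = 1.1589
y = L1*sin(t1) + L2*sin(t1+t2) = 6.1496
Distance to target:
d = sqrt((1.8 - 1.1589)^2 + (1.2 - 6.1496)^2)
= sqrt(0.411 + 24.4989)
= 4.991 m


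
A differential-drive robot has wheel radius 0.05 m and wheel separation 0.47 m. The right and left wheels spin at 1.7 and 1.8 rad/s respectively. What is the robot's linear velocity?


vR = r*wR = 0.05*1.7 = 0.085 m/s
vL = r*wL = 0.05*1.8 = 0.09 m/s
v = (vR+vL)/2 = 0.0875 m/s
omega = (vR-vL)/L = -0.0106 rad/s
linear velocity = 0.0875 m/s


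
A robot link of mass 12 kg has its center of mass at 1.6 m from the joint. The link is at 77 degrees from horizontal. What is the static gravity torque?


tau = m*g*L*cos(angle)
= 12 * 9.81 * 1.6 * cos(77 deg)
= 12 * 9.81 * 1.6 * 0.225
= 42.37 Nm


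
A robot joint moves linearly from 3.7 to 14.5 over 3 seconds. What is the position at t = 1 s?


s = t/T = 1/3 = 0.3333
p(t) = p0 + (pf-p0)*s
= 3.7 + (14.5 - 3.7) * 0.3333
= 7.3


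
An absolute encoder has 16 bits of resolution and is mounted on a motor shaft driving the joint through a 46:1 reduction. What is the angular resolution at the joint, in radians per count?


counts = 2^16 = 65536
effective counts at joint = 65536 * 46 = 3014656
resolution = 2*pi / 3014656
= 2.0842e-06 rad/count


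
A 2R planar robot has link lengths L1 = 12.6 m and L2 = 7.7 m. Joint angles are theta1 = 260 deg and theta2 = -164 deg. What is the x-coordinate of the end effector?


Convert angles to radians: theta1 = 4.5379, theta2 = -2.8623
x = L1*cos(theta1) + L2*cos(theta1+theta2)
x = -2.188 + -0.8049
x = -2.9928


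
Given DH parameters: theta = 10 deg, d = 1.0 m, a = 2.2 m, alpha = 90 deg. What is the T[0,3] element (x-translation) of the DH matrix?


T[0,3] = a * cos(theta)
= 2.2 * cos(10 deg)
= 2.2 * 0.9848
= 2.1666


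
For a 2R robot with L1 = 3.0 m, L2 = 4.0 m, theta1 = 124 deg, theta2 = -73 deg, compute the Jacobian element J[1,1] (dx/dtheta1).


J[1,1] = -L1*sin(t1) - L2*sin(t1+t2)
= -3.0*sin(124) - 4.0*sin(51)
= -5.5957


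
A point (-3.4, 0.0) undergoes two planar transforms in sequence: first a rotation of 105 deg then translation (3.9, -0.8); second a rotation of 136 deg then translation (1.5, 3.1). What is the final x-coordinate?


After transform 1:
x1 = cos(105)*-3.4 - sin(105)*0.0 + 3.9 = 4.78
y1 = sin(105)*-3.4 + cos(105)*0.0 + -0.8 = -4.0841
After transform 2:
x2 = cos(136)*4.78 - sin(136)*-4.0841 + 1.5
= 0.8987


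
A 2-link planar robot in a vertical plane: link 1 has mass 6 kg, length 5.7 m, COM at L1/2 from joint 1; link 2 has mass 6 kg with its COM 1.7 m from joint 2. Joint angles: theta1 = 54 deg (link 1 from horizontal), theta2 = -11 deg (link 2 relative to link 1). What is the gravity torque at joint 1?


Horizontal distance from joint 1 to link-1 COM:
  x_c1 = (L1/2)*cos(t1) = 2.85 * 0.5878 = 1.6752 m
Horizontal distance from joint 1 to link-2 COM:
  x_c2 = L1*cos(t1) + Lc2*cos(t1+t2)
       = 5.7*0.5878 + 1.7*0.7314 = 4.5937 m
tau1 = m1*g*x_c1 + m2*g*x_c2
     = 6*9.81*1.6752 + 6*9.81*4.5937
     = 98.6016 + 270.3838
     = 368.9854 Nm


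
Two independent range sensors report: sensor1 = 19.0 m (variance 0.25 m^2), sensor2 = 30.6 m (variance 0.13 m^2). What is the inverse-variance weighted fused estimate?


w1 = (1/var1) / (1/var1 + 1/var2)
   = 4.0 / (4.0 + 7.6923) = 0.3421
w2 = 1 - w1 = 0.6579
fused = w1*s1 + w2*s2 = 6.5 + 20.1316
= 26.6316 m


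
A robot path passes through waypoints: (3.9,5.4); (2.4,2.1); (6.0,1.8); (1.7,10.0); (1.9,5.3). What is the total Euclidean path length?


Segment lengths:
  seg1 = sqrt((-1.5)^2 + (-3.3)^2) = 3.6249
  seg2 = sqrt((3.6)^2 + (-0.3)^2) = 3.6125
  seg3 = sqrt((-4.3)^2 + (8.2)^2) = 9.259
  seg4 = sqrt((0.2)^2 + (-4.7)^2) = 4.7043
Total = 21.2007


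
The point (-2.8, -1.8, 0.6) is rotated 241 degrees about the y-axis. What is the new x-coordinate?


Rotation about y-axis: x' = x*cos(theta) + z*sin(theta)
= -2.8 * -0.4848 + 0.6 * -0.8746
= 0.8327


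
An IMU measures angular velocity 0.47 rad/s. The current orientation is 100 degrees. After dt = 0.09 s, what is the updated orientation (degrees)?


delta_theta = w * dt = 0.47 * 0.09 = 0.0423 rad
= 2.4236 deg
theta_new = 100 + 2.4236 = 102.4236 deg


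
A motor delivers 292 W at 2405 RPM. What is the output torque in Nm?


omega = 2405 * 2*pi/60 = 251.851 rad/s
tau = P / omega = 292 / 251.851
= 1.1594 Nm


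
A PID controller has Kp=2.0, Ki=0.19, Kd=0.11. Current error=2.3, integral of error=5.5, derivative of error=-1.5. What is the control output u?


u = Kp*e + Ki*int(e) + Kd*de/dt
= 2.0*2.3 + 0.19*5.5 + 0.11*(-1.5)
= 4.6 + 1.045 + -0.165
= 5.48


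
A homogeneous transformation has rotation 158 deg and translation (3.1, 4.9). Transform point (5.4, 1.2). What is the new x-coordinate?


x' = cos(theta)*px - sin(theta)*py + tx
= -0.9272*5.4 - 0.3746*1.2 + 3.1
= -2.3563


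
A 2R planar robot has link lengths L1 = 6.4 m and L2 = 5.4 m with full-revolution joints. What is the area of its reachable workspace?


r_max = L1 + L2 = 11.8 m
r_min = |L1 - L2| = 1.0 m
Area = pi*(r_max^2 - r_min^2)
= pi*(139.24 - 1.0)
= pi * 138.24
= 434.2938 m^2


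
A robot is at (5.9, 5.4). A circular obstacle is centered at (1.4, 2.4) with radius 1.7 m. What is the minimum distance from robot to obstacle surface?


center_dist = sqrt((5.9-1.4)^2 + (5.4-2.4)^2)
= sqrt(20.25 + 9.0)
= 5.4083
min_dist = center_dist - radius = 5.4083 - 1.7 = 3.7083 m


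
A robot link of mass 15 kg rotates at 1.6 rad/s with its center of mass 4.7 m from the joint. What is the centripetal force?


F = m * omega^2 * r
= 15 * 1.6^2 * 4.7
= 15 * 2.56 * 4.7
= 180.48 N


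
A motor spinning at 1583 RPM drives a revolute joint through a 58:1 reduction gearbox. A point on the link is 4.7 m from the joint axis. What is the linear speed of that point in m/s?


omega_motor = 1583 * 2*pi/60 = 165.7714 rad/s
omega_joint = omega_motor / 58 = 2.8581 rad/s
v = omega_joint * r = 2.8581 * 4.7
= 13.4332 m/s


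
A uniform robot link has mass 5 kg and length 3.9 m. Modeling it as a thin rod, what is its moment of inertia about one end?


I = (1/3) * m * L^2
= (1/3) * 5 * 3.9^2
= 0.333333 * 5 * 15.21
= 25.35 kg*m^2


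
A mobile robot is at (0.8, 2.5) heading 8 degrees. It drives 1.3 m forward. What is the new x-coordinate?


x_new = x0 + d*cos(theta)
= 0.8 + 1.3*cos(8)
= 0.8 + 1.2873
= 2.0873


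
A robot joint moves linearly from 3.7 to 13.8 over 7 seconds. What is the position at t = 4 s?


s = t/T = 4/7 = 0.5714
p(t) = p0 + (pf-p0)*s
= 3.7 + (13.8 - 3.7) * 0.5714
= 9.4714


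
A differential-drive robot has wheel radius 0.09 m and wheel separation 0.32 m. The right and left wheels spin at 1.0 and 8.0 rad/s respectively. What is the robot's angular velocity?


vR = r*wR = 0.09*1.0 = 0.09 m/s
vL = r*wL = 0.09*8.0 = 0.72 m/s
v = (vR+vL)/2 = 0.405 m/s
omega = (vR-vL)/L = -1.9688 rad/s
angular velocity = -1.9688 rad/s


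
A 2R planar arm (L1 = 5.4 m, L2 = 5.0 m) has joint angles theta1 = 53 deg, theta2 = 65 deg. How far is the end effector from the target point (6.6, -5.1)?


End effector via forward kinematics:
x = L1*cos(t1) + L2*cos(t1+t2) = 0.9024
y = L1*sin(t1) + L2*sin(t1+t2) = 8.7274
Distance to target:
d = sqrt((6.6 - 0.9024)^2 + (-5.1 - 8.7274)^2)
= sqrt(32.4622 + 191.1962)
= 14.9552 m


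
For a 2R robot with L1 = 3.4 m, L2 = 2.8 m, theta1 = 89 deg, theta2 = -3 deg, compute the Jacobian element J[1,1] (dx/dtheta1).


J[1,1] = -L1*sin(t1) - L2*sin(t1+t2)
= -3.4*sin(89) - 2.8*sin(86)
= -6.1927


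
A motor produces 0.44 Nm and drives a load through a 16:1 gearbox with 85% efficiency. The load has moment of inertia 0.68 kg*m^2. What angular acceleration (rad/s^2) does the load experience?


tau_out = tau_motor * N * eta
= 0.44 * 16 * 0.85 = 5.984 Nm
alpha = tau_out / I = 5.984 / 0.68
= 8.8 rad/s^2


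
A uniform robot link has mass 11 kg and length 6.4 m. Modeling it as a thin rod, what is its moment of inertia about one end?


I = (1/3) * m * L^2
= (1/3) * 11 * 6.4^2
= 0.333333 * 11 * 40.96
= 150.1867 kg*m^2


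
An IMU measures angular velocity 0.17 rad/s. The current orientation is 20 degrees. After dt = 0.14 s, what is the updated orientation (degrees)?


delta_theta = w * dt = 0.17 * 0.14 = 0.0238 rad
= 1.3636 deg
theta_new = 20 + 1.3636 = 21.3636 deg


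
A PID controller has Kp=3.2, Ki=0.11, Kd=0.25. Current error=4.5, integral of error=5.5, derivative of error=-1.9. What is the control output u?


u = Kp*e + Ki*int(e) + Kd*de/dt
= 3.2*4.5 + 0.11*5.5 + 0.25*(-1.9)
= 14.4 + 0.605 + -0.475
= 14.53


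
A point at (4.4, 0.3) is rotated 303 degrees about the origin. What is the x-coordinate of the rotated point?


x' = x*cos(theta) - y*sin(theta)
cos(303 deg) = 0.5446, sin(303 deg) = -0.8387
x' = 4.4 * 0.5446 - 0.3 * -0.8387
= 2.3964 - -0.2516
= 2.648


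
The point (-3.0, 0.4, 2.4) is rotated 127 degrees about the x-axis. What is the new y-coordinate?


Rotation about x-axis: y' = y*cos(theta) - z*sin(theta)
= 0.4 * -0.6018 - 2.4 * 0.7986
= -2.1575


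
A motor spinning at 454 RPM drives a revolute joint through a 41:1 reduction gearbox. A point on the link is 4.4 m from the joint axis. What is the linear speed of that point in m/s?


omega_motor = 454 * 2*pi/60 = 47.5428 rad/s
omega_joint = omega_motor / 41 = 1.1596 rad/s
v = omega_joint * r = 1.1596 * 4.4
= 5.1022 m/s


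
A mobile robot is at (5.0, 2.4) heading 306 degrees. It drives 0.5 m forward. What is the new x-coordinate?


x_new = x0 + d*cos(theta)
= 5.0 + 0.5*cos(306)
= 5.0 + 0.2939
= 5.2939


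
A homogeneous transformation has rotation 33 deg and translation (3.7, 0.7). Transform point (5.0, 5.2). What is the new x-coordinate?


x' = cos(theta)*px - sin(theta)*py + tx
= 0.8387*5.0 - 0.5446*5.2 + 3.7
= 5.0612


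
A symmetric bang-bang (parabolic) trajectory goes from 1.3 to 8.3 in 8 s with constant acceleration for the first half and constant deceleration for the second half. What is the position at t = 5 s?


Symmetric rest-to-rest: each phase covers (pf-p0)/2 in time T/2. 0.5*a*(T/2)^2 = (pf-p0)/2 => a = 4*(pf-p0)/T^2
a = 4*(8.3-1.3)/8^2 = 0.4375
t = 5 is in the deceleration phase (t > T/2).
p = pf - 0.5*a*(T-t)^2 = 8.3 - 0.5*0.4375*3^2
= 6.3313


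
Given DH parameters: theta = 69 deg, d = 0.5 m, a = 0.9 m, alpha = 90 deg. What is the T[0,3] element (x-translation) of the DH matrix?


T[0,3] = a * cos(theta)
= 0.9 * cos(69 deg)
= 0.9 * 0.3584
= 0.3225


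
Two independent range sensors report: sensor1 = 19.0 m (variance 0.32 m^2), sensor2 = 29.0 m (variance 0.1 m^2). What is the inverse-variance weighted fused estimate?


w1 = (1/var1) / (1/var1 + 1/var2)
   = 3.125 / (3.125 + 10.0) = 0.2381
w2 = 1 - w1 = 0.7619
fused = w1*s1 + w2*s2 = 4.5238 + 22.0952
= 26.619 m


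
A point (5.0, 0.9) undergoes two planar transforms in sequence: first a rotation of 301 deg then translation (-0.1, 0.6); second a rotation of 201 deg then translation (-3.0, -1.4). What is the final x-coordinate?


After transform 1:
x1 = cos(301)*5.0 - sin(301)*0.9 + -0.1 = 3.2466
y1 = sin(301)*5.0 + cos(301)*0.9 + 0.6 = -3.2223
After transform 2:
x2 = cos(201)*3.2466 - sin(201)*-3.2223 + -3.0
= -7.1858


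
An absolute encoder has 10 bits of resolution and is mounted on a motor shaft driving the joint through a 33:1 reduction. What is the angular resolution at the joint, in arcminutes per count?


counts = 2^10 = 1024
effective counts at joint = 1024 * 33 = 33792
resolution = 360*60 / 33792
= 0.6392 arcmin/count


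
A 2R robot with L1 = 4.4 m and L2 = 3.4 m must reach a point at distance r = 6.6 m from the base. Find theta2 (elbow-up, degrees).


cos(theta2) = (r^2 - L1^2 - L2^2) / (2*L1*L2)
cos(theta2) = (43.56 - 19.36 - 11.56) / 29.92
cos(theta2) = 0.42246
theta2 = 65.01 degrees


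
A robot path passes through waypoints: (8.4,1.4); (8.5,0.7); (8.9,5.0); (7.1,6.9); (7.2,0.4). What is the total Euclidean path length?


Segment lengths:
  seg1 = sqrt((0.1)^2 + (-0.7)^2) = 0.7071
  seg2 = sqrt((0.4)^2 + (4.3)^2) = 4.3186
  seg3 = sqrt((-1.8)^2 + (1.9)^2) = 2.6173
  seg4 = sqrt((0.1)^2 + (-6.5)^2) = 6.5008
Total = 14.1437


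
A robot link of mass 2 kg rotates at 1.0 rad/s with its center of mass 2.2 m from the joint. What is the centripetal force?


F = m * omega^2 * r
= 2 * 1.0^2 * 2.2
= 2 * 1.0 * 2.2
= 4.4 N


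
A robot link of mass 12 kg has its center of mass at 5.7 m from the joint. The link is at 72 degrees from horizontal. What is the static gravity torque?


tau = m*g*L*cos(angle)
= 12 * 9.81 * 5.7 * cos(72 deg)
= 12 * 9.81 * 5.7 * 0.309
= 207.3516 Nm


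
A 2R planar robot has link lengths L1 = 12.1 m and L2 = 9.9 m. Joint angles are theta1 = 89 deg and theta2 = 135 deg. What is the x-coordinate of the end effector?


Convert angles to radians: theta1 = 1.5533, theta2 = 2.3562
x = L1*cos(theta1) + L2*cos(theta1+theta2)
x = 0.2112 + -7.1215
x = -6.9103


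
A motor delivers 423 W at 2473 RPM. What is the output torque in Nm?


omega = 2473 * 2*pi/60 = 258.972 rad/s
tau = P / omega = 423 / 258.972
= 1.6334 Nm


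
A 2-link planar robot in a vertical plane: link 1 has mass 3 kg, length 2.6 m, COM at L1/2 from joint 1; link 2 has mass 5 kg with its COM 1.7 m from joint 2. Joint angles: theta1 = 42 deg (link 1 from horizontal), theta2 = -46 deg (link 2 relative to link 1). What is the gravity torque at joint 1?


Horizontal distance from joint 1 to link-1 COM:
  x_c1 = (L1/2)*cos(t1) = 1.3 * 0.7431 = 0.9661 m
Horizontal distance from joint 1 to link-2 COM:
  x_c2 = L1*cos(t1) + Lc2*cos(t1+t2)
       = 2.6*0.7431 + 1.7*0.9976 = 3.628 m
tau1 = m1*g*x_c1 + m2*g*x_c2
     = 3*9.81*0.9661 + 5*9.81*3.628
     = 28.432 + 177.9551
     = 206.3871 Nm


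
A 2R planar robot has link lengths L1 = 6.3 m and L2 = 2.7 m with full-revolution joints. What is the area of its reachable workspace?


r_max = L1 + L2 = 9.0 m
r_min = |L1 - L2| = 3.6 m
Area = pi*(r_max^2 - r_min^2)
= pi*(81.0 - 12.96)
= pi * 68.04
= 213.754 m^2


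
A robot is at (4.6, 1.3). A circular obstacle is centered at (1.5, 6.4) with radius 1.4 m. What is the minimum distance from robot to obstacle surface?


center_dist = sqrt((4.6-1.5)^2 + (1.3-6.4)^2)
= sqrt(9.61 + 26.01)
= 5.9682
min_dist = center_dist - radius = 5.9682 - 1.4 = 4.5682 m


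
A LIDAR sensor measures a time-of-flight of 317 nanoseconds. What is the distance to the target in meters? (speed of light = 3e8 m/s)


tof = 317 ns = 3.17e-07 s
dist = c * tof / 2
= 3e8 * 3.17e-07 / 2
= 47.55 m


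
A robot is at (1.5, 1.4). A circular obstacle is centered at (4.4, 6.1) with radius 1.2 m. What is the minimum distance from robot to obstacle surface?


center_dist = sqrt((1.5-4.4)^2 + (1.4-6.1)^2)
= sqrt(8.41 + 22.09)
= 5.5227
min_dist = center_dist - radius = 5.5227 - 1.2 = 4.3227 m


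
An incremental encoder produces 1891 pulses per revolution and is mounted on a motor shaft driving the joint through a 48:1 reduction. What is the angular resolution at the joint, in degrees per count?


counts per rev = 1891
effective counts at joint = 1891 * 48 = 90768
resolution = 360 / 90768
= 0.004 deg/count


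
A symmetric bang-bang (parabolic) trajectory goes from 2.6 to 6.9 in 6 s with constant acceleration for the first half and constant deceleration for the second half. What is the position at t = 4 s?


Symmetric rest-to-rest: each phase covers (pf-p0)/2 in time T/2. 0.5*a*(T/2)^2 = (pf-p0)/2 => a = 4*(pf-p0)/T^2
a = 4*(6.9-2.6)/6^2 = 0.4778
t = 4 is in the deceleration phase (t > T/2).
p = pf - 0.5*a*(T-t)^2 = 6.9 - 0.5*0.4778*2^2
= 5.9444


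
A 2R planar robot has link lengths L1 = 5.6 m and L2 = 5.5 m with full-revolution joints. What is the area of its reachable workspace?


r_max = L1 + L2 = 11.1 m
r_min = |L1 - L2| = 0.1 m
Area = pi*(r_max^2 - r_min^2)
= pi*(123.21 - 0.01)
= pi * 123.2
= 387.0442 m^2


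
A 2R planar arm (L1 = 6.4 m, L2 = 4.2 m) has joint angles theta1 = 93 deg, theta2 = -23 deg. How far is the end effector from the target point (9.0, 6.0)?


End effector via forward kinematics:
x = L1*cos(t1) + L2*cos(t1+t2) = 1.1015
y = L1*sin(t1) + L2*sin(t1+t2) = 10.3379
Distance to target:
d = sqrt((9.0 - 1.1015)^2 + (6.0 - 10.3379)^2)
= sqrt(62.3858 + 18.8177)
= 9.0113 m


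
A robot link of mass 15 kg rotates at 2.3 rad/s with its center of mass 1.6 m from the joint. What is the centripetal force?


F = m * omega^2 * r
= 15 * 2.3^2 * 1.6
= 15 * 5.29 * 1.6
= 126.96 N


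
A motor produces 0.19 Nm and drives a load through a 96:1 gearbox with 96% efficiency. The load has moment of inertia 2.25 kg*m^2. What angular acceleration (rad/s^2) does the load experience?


tau_out = tau_motor * N * eta
= 0.19 * 96 * 0.96 = 17.5104 Nm
alpha = tau_out / I = 17.5104 / 2.25
= 7.7824 rad/s^2


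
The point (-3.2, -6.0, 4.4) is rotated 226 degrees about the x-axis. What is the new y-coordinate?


Rotation about x-axis: y' = y*cos(theta) - z*sin(theta)
= -6.0 * -0.6947 - 4.4 * -0.7193
= 7.333


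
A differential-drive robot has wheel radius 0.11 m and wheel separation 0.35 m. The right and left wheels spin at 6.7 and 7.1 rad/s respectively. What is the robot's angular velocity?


vR = r*wR = 0.11*6.7 = 0.737 m/s
vL = r*wL = 0.11*7.1 = 0.781 m/s
v = (vR+vL)/2 = 0.759 m/s
omega = (vR-vL)/L = -0.1257 rad/s
angular velocity = -0.1257 rad/s


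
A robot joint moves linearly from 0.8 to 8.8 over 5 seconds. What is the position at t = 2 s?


s = t/T = 2/5 = 0.4
p(t) = p0 + (pf-p0)*s
= 0.8 + (8.8 - 0.8) * 0.4
= 4.0


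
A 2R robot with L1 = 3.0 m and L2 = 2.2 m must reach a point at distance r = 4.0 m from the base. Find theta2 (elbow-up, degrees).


cos(theta2) = (r^2 - L1^2 - L2^2) / (2*L1*L2)
cos(theta2) = (16.0 - 9.0 - 4.84) / 13.2
cos(theta2) = 0.163636
theta2 = 80.582 degrees


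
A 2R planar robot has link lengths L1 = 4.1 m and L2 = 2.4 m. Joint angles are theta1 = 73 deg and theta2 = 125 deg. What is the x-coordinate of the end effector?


Convert angles to radians: theta1 = 1.2741, theta2 = 2.1817
x = L1*cos(theta1) + L2*cos(theta1+theta2)
x = 1.1987 + -2.2825
x = -1.0838


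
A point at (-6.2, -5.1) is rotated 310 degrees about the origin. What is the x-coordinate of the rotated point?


x' = x*cos(theta) - y*sin(theta)
cos(310 deg) = 0.6428, sin(310 deg) = -0.766
x' = -6.2 * 0.6428 - -5.1 * -0.766
= -3.9853 - 3.9068
= -7.8921
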